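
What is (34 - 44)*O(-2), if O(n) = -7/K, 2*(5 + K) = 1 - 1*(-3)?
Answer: -70/3 ≈ -23.333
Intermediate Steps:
K = -3 (K = -5 + (1 - 1*(-3))/2 = -5 + (1 + 3)/2 = -5 + (1/2)*4 = -5 + 2 = -3)
O(n) = 7/3 (O(n) = -7/(-3) = -7*(-1/3) = 7/3)
(34 - 44)*O(-2) = (34 - 44)*(7/3) = -10*7/3 = -70/3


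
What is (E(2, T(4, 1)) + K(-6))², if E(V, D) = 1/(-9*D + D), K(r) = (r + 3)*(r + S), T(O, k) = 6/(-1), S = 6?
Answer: 1/2304 ≈ 0.00043403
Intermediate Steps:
T(O, k) = -6 (T(O, k) = 6*(-1) = -6)
K(r) = (3 + r)*(6 + r) (K(r) = (r + 3)*(r + 6) = (3 + r)*(6 + r))
E(V, D) = -1/(8*D) (E(V, D) = 1/(-8*D) = -1/(8*D))
(E(2, T(4, 1)) + K(-6))² = (-⅛/(-6) + (18 + (-6)² + 9*(-6)))² = (-⅛*(-⅙) + (18 + 36 - 54))² = (1/48 + 0)² = (1/48)² = 1/2304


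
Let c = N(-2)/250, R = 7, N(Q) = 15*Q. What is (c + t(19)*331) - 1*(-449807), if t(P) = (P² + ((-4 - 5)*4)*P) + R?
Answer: 8630272/25 ≈ 3.4521e+5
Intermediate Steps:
c = -3/25 (c = (15*(-2))/250 = -30*1/250 = -3/25 ≈ -0.12000)
t(P) = 7 + P² - 36*P (t(P) = (P² + ((-4 - 5)*4)*P) + 7 = (P² + (-9*4)*P) + 7 = (P² - 36*P) + 7 = 7 + P² - 36*P)
(c + t(19)*331) - 1*(-449807) = (-3/25 + (7 + 19² - 36*19)*331) - 1*(-449807) = (-3/25 + (7 + 361 - 684)*331) + 449807 = (-3/25 - 316*331) + 449807 = (-3/25 - 104596) + 449807 = -2614903/25 + 449807 = 8630272/25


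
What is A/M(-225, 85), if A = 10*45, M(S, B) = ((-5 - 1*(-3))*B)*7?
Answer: -45/119 ≈ -0.37815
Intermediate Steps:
M(S, B) = -14*B (M(S, B) = ((-5 + 3)*B)*7 = -2*B*7 = -14*B)
A = 450
A/M(-225, 85) = 450/((-14*85)) = 450/(-1190) = 450*(-1/1190) = -45/119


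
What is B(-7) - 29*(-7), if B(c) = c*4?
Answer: 175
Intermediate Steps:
B(c) = 4*c
B(-7) - 29*(-7) = 4*(-7) - 29*(-7) = -28 + 203 = 175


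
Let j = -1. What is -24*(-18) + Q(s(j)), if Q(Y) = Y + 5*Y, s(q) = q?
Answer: 426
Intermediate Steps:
Q(Y) = 6*Y
-24*(-18) + Q(s(j)) = -24*(-18) + 6*(-1) = 432 - 6 = 426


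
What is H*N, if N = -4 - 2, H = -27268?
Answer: 163608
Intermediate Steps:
N = -6
H*N = -27268*(-6) = 163608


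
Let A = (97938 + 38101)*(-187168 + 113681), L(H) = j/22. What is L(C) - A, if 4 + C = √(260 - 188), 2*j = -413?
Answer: 439872311279/44 ≈ 9.9971e+9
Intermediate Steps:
j = -413/2 (j = (½)*(-413) = -413/2 ≈ -206.50)
C = -4 + 6*√2 (C = -4 + √(260 - 188) = -4 + √72 = -4 + 6*√2 ≈ 4.4853)
L(H) = -413/44 (L(H) = -413/2/22 = -413/2*1/22 = -413/44)
A = -9997097993 (A = 136039*(-73487) = -9997097993)
L(C) - A = -413/44 - 1*(-9997097993) = -413/44 + 9997097993 = 439872311279/44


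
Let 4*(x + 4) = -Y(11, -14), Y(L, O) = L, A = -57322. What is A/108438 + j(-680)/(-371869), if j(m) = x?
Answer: -42631085723/80649461244 ≈ -0.52860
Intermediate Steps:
x = -27/4 (x = -4 + (-1*11)/4 = -4 + (¼)*(-11) = -4 - 11/4 = -27/4 ≈ -6.7500)
j(m) = -27/4
A/108438 + j(-680)/(-371869) = -57322/108438 - 27/4/(-371869) = -57322*1/108438 - 27/4*(-1/371869) = -28661/54219 + 27/1487476 = -42631085723/80649461244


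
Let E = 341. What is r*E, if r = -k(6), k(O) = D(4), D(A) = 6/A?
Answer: -1023/2 ≈ -511.50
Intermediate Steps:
k(O) = 3/2 (k(O) = 6/4 = 6*(¼) = 3/2)
r = -3/2 (r = -1*3/2 = -3/2 ≈ -1.5000)
r*E = -3/2*341 = -1023/2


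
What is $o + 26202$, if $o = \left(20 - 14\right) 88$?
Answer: $26730$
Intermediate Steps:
$o = 528$ ($o = 6 \cdot 88 = 528$)
$o + 26202 = 528 + 26202 = 26730$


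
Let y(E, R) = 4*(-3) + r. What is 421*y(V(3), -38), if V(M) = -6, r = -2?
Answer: -5894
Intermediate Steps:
y(E, R) = -14 (y(E, R) = 4*(-3) - 2 = -12 - 2 = -14)
421*y(V(3), -38) = 421*(-14) = -5894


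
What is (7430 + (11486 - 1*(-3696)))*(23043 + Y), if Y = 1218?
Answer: 548589732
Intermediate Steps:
(7430 + (11486 - 1*(-3696)))*(23043 + Y) = (7430 + (11486 - 1*(-3696)))*(23043 + 1218) = (7430 + (11486 + 3696))*24261 = (7430 + 15182)*24261 = 22612*24261 = 548589732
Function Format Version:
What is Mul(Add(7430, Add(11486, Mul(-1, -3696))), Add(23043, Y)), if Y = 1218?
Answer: 548589732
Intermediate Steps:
Mul(Add(7430, Add(11486, Mul(-1, -3696))), Add(23043, Y)) = Mul(Add(7430, Add(11486, Mul(-1, -3696))), Add(23043, 1218)) = Mul(Add(7430, Add(11486, 3696)), 24261) = Mul(Add(7430, 15182), 24261) = Mul(22612, 24261) = 548589732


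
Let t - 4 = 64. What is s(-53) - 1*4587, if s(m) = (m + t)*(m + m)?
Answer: -6177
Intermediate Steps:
t = 68 (t = 4 + 64 = 68)
s(m) = 2*m*(68 + m) (s(m) = (m + 68)*(m + m) = (68 + m)*(2*m) = 2*m*(68 + m))
s(-53) - 1*4587 = 2*(-53)*(68 - 53) - 1*4587 = 2*(-53)*15 - 4587 = -1590 - 4587 = -6177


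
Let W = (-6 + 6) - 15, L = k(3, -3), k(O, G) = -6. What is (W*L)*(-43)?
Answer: -3870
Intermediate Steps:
L = -6
W = -15 (W = 0 - 15 = -15)
(W*L)*(-43) = -15*(-6)*(-43) = 90*(-43) = -3870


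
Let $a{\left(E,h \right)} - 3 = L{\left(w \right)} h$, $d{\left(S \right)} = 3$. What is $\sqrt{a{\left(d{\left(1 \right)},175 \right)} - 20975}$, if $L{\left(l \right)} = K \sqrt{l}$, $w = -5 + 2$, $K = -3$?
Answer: $\sqrt{-20972 - 525 i \sqrt{3}} \approx 3.139 - 144.85 i$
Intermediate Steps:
$w = -3$
$L{\left(l \right)} = - 3 \sqrt{l}$
$a{\left(E,h \right)} = 3 - 3 i h \sqrt{3}$ ($a{\left(E,h \right)} = 3 + - 3 \sqrt{-3} h = 3 + - 3 i \sqrt{3} h = 3 - 3 i h \sqrt{3}$)
$\sqrt{a{\left(d{\left(1 \right)},175 \right)} - 20975} = \sqrt{\left(3 - 3 i 175 \sqrt{3}\right) - 20975} = \sqrt{\left(3 - 525 i \sqrt{3}\right) - 20975} = \sqrt{-20972 - 525 i \sqrt{3}}$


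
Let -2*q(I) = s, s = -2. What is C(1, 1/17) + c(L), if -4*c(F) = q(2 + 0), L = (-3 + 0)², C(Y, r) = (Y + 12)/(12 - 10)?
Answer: 25/4 ≈ 6.2500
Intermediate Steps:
C(Y, r) = 6 + Y/2 (C(Y, r) = (12 + Y)/2 = (12 + Y)*(½) = 6 + Y/2)
q(I) = 1 (q(I) = -½*(-2) = 1)
L = 9 (L = (-3)² = 9)
c(F) = -¼ (c(F) = -¼*1 = -¼)
C(1, 1/17) + c(L) = (6 + (½)*1) - ¼ = (6 + ½) - ¼ = 13/2 - ¼ = 25/4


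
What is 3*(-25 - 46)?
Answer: -213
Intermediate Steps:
3*(-25 - 46) = 3*(-71) = -213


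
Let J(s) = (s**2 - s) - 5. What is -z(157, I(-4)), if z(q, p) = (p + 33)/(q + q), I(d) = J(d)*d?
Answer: 27/314 ≈ 0.085987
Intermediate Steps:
J(s) = -5 + s**2 - s
I(d) = d*(-5 + d**2 - d) (I(d) = (-5 + d**2 - d)*d = d*(-5 + d**2 - d))
z(q, p) = (33 + p)/(2*q) (z(q, p) = (33 + p)/((2*q)) = (33 + p)*(1/(2*q)) = (33 + p)/(2*q))
-z(157, I(-4)) = -(33 - 4*(-5 + (-4)**2 - 1*(-4)))/(2*157) = -(33 - 4*(-5 + 16 + 4))/(2*157) = -(33 - 4*15)/(2*157) = -(33 - 60)/(2*157) = -(-27)/(2*157) = -1*(-27/314) = 27/314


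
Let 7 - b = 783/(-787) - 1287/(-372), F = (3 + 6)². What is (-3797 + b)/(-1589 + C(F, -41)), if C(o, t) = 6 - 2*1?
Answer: 370099051/154676980 ≈ 2.3927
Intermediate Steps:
F = 81 (F = 9² = 81)
C(o, t) = 4 (C(o, t) = 6 - 2 = 4)
b = 442585/97588 (b = 7 - (783/(-787) - 1287/(-372)) = 7 - (783*(-1/787) - 1287*(-1/372)) = 7 - (-783/787 + 429/124) = 7 - 1*240531/97588 = 7 - 240531/97588 = 442585/97588 ≈ 4.5352)
(-3797 + b)/(-1589 + C(F, -41)) = (-3797 + 442585/97588)/(-1589 + 4) = -370099051/97588/(-1585) = -370099051/97588*(-1/1585) = 370099051/154676980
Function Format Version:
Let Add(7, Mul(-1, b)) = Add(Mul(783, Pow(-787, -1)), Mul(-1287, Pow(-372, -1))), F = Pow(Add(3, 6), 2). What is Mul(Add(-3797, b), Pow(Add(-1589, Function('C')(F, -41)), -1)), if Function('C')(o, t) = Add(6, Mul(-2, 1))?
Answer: Rational(370099051, 154676980) ≈ 2.3927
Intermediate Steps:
F = 81 (F = Pow(9, 2) = 81)
Function('C')(o, t) = 4 (Function('C')(o, t) = Add(6, -2) = 4)
b = Rational(442585, 97588) (b = Add(7, Mul(-1, Add(Mul(783, Pow(-787, -1)), Mul(-1287, Pow(-372, -1))))) = Add(7, Mul(-1, Add(Mul(783, Rational(-1, 787)), Mul(-1287, Rational(-1, 372))))) = Add(7, Mul(-1, Add(Rational(-783, 787), Rational(429, 124)))) = Add(7, Mul(-1, Rational(240531, 97588))) = Add(7, Rational(-240531, 97588)) = Rational(442585, 97588) ≈ 4.5352)
Mul(Add(-3797, b), Pow(Add(-1589, Function('C')(F, -41)), -1)) = Mul(Add(-3797, Rational(442585, 97588)), Pow(Add(-1589, 4), -1)) = Mul(Rational(-370099051, 97588), Pow(-1585, -1)) = Mul(Rational(-370099051, 97588), Rational(-1, 1585)) = Rational(370099051, 154676980)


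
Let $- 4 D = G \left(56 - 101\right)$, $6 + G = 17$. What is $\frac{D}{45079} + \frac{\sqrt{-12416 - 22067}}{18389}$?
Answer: $\frac{495}{180316} + \frac{i \sqrt{34483}}{18389} \approx 0.0027452 + 0.010098 i$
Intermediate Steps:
$G = 11$ ($G = -6 + 17 = 11$)
$D = \frac{495}{4}$ ($D = - \frac{11 \left(56 - 101\right)}{4} = - \frac{11 \left(-45\right)}{4} = \left(- \frac{1}{4}\right) \left(-495\right) = \frac{495}{4} \approx 123.75$)
$\frac{D}{45079} + \frac{\sqrt{-12416 - 22067}}{18389} = \frac{495}{4 \cdot 45079} + \frac{\sqrt{-12416 - 22067}}{18389} = \frac{495}{4} \cdot \frac{1}{45079} + \sqrt{-34483} \cdot \frac{1}{18389} = \frac{495}{180316} + i \sqrt{34483} \cdot \frac{1}{18389} = \frac{495}{180316} + \frac{i \sqrt{34483}}{18389}$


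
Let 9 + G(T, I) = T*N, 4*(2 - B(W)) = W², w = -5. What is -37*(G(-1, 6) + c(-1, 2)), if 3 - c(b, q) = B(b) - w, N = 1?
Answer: 2035/4 ≈ 508.75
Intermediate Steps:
B(W) = 2 - W²/4
G(T, I) = -9 + T (G(T, I) = -9 + T*1 = -9 + T)
c(b, q) = -4 + b²/4 (c(b, q) = 3 - ((2 - b²/4) - 1*(-5)) = 3 - ((2 - b²/4) + 5) = 3 - (7 - b²/4) = 3 + (-7 + b²/4) = -4 + b²/4)
-37*(G(-1, 6) + c(-1, 2)) = -37*((-9 - 1) + (-4 + (¼)*(-1)²)) = -37*(-10 + (-4 + (¼)*1)) = -37*(-10 + (-4 + ¼)) = -37*(-10 - 15/4) = -37*(-55/4) = 2035/4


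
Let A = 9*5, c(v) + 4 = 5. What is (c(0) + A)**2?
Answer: 2116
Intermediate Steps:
c(v) = 1 (c(v) = -4 + 5 = 1)
A = 45
(c(0) + A)**2 = (1 + 45)**2 = 46**2 = 2116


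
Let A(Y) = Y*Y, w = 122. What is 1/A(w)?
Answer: 1/14884 ≈ 6.7186e-5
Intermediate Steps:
A(Y) = Y²
1/A(w) = 1/(122²) = 1/14884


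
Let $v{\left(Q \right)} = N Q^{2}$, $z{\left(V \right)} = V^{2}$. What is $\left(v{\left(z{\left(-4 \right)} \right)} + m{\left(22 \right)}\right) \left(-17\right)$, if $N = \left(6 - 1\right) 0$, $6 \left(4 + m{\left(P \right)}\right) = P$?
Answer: $\frac{17}{3} \approx 5.6667$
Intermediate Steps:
$m{\left(P \right)} = -4 + \frac{P}{6}$
$N = 0$ ($N = 5 \cdot 0 = 0$)
$v{\left(Q \right)} = 0$ ($v{\left(Q \right)} = 0 Q^{2} = 0$)
$\left(v{\left(z{\left(-4 \right)} \right)} + m{\left(22 \right)}\right) \left(-17\right) = \left(0 + \left(-4 + \frac{1}{6} \cdot 22\right)\right) \left(-17\right) = \left(0 + \left(-4 + \frac{11}{3}\right)\right) \left(-17\right) = \left(0 - \frac{1}{3}\right) \left(-17\right) = \left(- \frac{1}{3}\right) \left(-17\right) = \frac{17}{3}$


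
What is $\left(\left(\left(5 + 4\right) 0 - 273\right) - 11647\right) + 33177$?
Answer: $21257$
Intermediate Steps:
$\left(\left(\left(5 + 4\right) 0 - 273\right) - 11647\right) + 33177 = \left(\left(9 \cdot 0 - 273\right) - 11647\right) + 33177 = \left(\left(0 - 273\right) - 11647\right) + 33177 = \left(-273 - 11647\right) + 33177 = -11920 + 33177 = 21257$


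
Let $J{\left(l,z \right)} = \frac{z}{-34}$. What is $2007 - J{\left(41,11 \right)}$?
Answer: $\frac{68249}{34} \approx 2007.3$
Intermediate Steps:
$J{\left(l,z \right)} = - \frac{z}{34}$ ($J{\left(l,z \right)} = z \left(- \frac{1}{34}\right) = - \frac{z}{34}$)
$2007 - J{\left(41,11 \right)} = 2007 - \left(- \frac{1}{34}\right) 11 = 2007 - - \frac{11}{34} = 2007 + \frac{11}{34} = \frac{68249}{34}$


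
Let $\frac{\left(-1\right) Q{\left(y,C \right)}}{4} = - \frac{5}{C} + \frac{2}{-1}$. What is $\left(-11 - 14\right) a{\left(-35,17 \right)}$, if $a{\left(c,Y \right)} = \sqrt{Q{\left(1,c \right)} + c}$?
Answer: $- \frac{25 i \sqrt{1351}}{7} \approx - 131.27 i$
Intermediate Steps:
$Q{\left(y,C \right)} = 8 + \frac{20}{C}$ ($Q{\left(y,C \right)} = - 4 \left(- \frac{5}{C} + \frac{2}{-1}\right) = - 4 \left(- \frac{5}{C} + 2 \left(-1\right)\right) = - 4 \left(- \frac{5}{C} - 2\right) = - 4 \left(-2 - \frac{5}{C}\right) = 8 + \frac{20}{C}$)
$a{\left(c,Y \right)} = \sqrt{8 + c + \frac{20}{c}}$ ($a{\left(c,Y \right)} = \sqrt{\left(8 + \frac{20}{c}\right) + c} = \sqrt{8 + c + \frac{20}{c}}$)
$\left(-11 - 14\right) a{\left(-35,17 \right)} = \left(-11 - 14\right) \sqrt{8 - 35 + \frac{20}{-35}} = \left(-11 - 14\right) \sqrt{8 - 35 + 20 \left(- \frac{1}{35}\right)} = - 25 \sqrt{8 - 35 - \frac{4}{7}} = - 25 \sqrt{- \frac{193}{7}} = - 25 \frac{i \sqrt{1351}}{7} = - \frac{25 i \sqrt{1351}}{7}$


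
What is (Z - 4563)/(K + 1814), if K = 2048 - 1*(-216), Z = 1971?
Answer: -1296/2039 ≈ -0.63561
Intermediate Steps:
K = 2264 (K = 2048 + 216 = 2264)
(Z - 4563)/(K + 1814) = (1971 - 4563)/(2264 + 1814) = -2592/4078 = -2592*1/4078 = -1296/2039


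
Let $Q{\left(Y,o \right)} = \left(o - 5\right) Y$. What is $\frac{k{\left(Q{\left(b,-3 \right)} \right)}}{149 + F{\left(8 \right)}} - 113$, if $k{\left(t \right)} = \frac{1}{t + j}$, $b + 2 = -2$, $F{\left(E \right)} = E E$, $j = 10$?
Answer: $- \frac{1010897}{8946} \approx -113.0$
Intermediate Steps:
$F{\left(E \right)} = E^{2}$
$b = -4$ ($b = -2 - 2 = -4$)
$Q{\left(Y,o \right)} = Y \left(-5 + o\right)$ ($Q{\left(Y,o \right)} = \left(-5 + o\right) Y = Y \left(-5 + o\right)$)
$k{\left(t \right)} = \frac{1}{10 + t}$ ($k{\left(t \right)} = \frac{1}{t + 10} = \frac{1}{10 + t}$)
$\frac{k{\left(Q{\left(b,-3 \right)} \right)}}{149 + F{\left(8 \right)}} - 113 = \frac{1}{\left(149 + 8^{2}\right) \left(10 - 4 \left(-5 - 3\right)\right)} - 113 = \frac{1}{\left(149 + 64\right) \left(10 - -32\right)} - 113 = \frac{1}{213 \left(10 + 32\right)} - 113 = \frac{1}{213 \cdot 42} - 113 = \frac{1}{213} \cdot \frac{1}{42} - 113 = \frac{1}{8946} - 113 = - \frac{1010897}{8946}$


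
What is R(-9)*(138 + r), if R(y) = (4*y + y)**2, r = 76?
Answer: 433350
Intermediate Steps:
R(y) = 25*y**2 (R(y) = (5*y)**2 = 25*y**2)
R(-9)*(138 + r) = (25*(-9)**2)*(138 + 76) = (25*81)*214 = 2025*214 = 433350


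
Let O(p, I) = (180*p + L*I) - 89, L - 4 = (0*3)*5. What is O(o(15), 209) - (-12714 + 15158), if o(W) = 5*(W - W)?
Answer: -1697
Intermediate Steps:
o(W) = 0 (o(W) = 5*0 = 0)
L = 4 (L = 4 + (0*3)*5 = 4 + 0*5 = 4 + 0 = 4)
O(p, I) = -89 + 4*I + 180*p (O(p, I) = (180*p + 4*I) - 89 = (4*I + 180*p) - 89 = -89 + 4*I + 180*p)
O(o(15), 209) - (-12714 + 15158) = (-89 + 4*209 + 180*0) - (-12714 + 15158) = (-89 + 836 + 0) - 1*2444 = 747 - 2444 = -1697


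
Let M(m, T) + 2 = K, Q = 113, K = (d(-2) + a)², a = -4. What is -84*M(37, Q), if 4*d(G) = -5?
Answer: -8589/4 ≈ -2147.3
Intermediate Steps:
d(G) = -5/4 (d(G) = (¼)*(-5) = -5/4)
K = 441/16 (K = (-5/4 - 4)² = (-21/4)² = 441/16 ≈ 27.563)
M(m, T) = 409/16 (M(m, T) = -2 + 441/16 = 409/16)
-84*M(37, Q) = -84*409/16 = -8589/4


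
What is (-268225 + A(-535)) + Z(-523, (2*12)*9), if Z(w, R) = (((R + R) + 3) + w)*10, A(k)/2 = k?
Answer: -270175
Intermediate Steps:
A(k) = 2*k
Z(w, R) = 30 + 10*w + 20*R (Z(w, R) = ((2*R + 3) + w)*10 = ((3 + 2*R) + w)*10 = (3 + w + 2*R)*10 = 30 + 10*w + 20*R)
(-268225 + A(-535)) + Z(-523, (2*12)*9) = (-268225 + 2*(-535)) + (30 + 10*(-523) + 20*((2*12)*9)) = (-268225 - 1070) + (30 - 5230 + 20*(24*9)) = -269295 + (30 - 5230 + 20*216) = -269295 + (30 - 5230 + 4320) = -269295 - 880 = -270175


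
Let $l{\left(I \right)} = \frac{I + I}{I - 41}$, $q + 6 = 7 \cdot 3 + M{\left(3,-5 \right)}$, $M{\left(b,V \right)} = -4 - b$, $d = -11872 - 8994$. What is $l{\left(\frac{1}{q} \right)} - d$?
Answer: $\frac{6823180}{327} \approx 20866.0$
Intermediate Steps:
$d = -20866$ ($d = -11872 - 8994 = -20866$)
$q = 8$ ($q = -6 + \left(7 \cdot 3 - 7\right) = -6 + \left(21 - 7\right) = -6 + 14 = 8$)
$l{\left(I \right)} = \frac{2 I}{-41 + I}$
$l{\left(\frac{1}{q} \right)} - d = \frac{2}{8 \left(-41 + \frac{1}{8}\right)} - -20866 = 2 \cdot \frac{1}{8} \frac{1}{-41 + \frac{1}{8}} + 20866 = 2 \cdot \frac{1}{8} \frac{1}{- \frac{327}{8}} + 20866 = 2 \cdot \frac{1}{8} \left(- \frac{8}{327}\right) + 20866 = - \frac{2}{327} + 20866 = \frac{6823180}{327}$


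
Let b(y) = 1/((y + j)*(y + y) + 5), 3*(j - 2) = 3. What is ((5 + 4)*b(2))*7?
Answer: 63/25 ≈ 2.5200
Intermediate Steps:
j = 3 (j = 2 + (1/3)*3 = 2 + 1 = 3)
b(y) = 1/(5 + 2*y*(3 + y)) (b(y) = 1/((y + 3)*(y + y) + 5) = 1/((3 + y)*(2*y) + 5) = 1/(2*y*(3 + y) + 5) = 1/(5 + 2*y*(3 + y)))
((5 + 4)*b(2))*7 = ((5 + 4)/(5 + 2*2**2 + 6*2))*7 = (9/(5 + 2*4 + 12))*7 = (9/(5 + 8 + 12))*7 = (9/25)*7 = 63/25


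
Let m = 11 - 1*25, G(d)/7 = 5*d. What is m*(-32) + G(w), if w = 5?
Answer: 623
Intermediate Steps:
G(d) = 35*d (G(d) = 7*(5*d) = 35*d)
m = -14 (m = 11 - 25 = -14)
m*(-32) + G(w) = -14*(-32) + 35*5 = 448 + 175 = 623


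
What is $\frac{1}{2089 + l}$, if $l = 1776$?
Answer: $\frac{1}{3865} \approx 0.00025873$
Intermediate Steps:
$\frac{1}{2089 + l} = \frac{1}{2089 + 1776} = \frac{1}{3865}$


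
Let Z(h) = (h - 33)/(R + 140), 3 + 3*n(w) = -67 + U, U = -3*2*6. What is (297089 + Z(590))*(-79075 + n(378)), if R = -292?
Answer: -10717149084401/456 ≈ -2.3503e+10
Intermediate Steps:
U = -36 (U = -6*6 = -36)
n(w) = -106/3 (n(w) = -1 + (-67 - 36)/3 = -1 + (1/3)*(-103) = -1 - 103/3 = -106/3)
Z(h) = 33/152 - h/152 (Z(h) = (h - 33)/(-292 + 140) = (-33 + h)/(-152) = (-33 + h)*(-1/152) = 33/152 - h/152)
(297089 + Z(590))*(-79075 + n(378)) = (297089 + (33/152 - 1/152*590))*(-79075 - 106/3) = (297089 + (33/152 - 295/76))*(-237331/3) = (297089 - 557/152)*(-237331/3) = (45156971/152)*(-237331/3) = -10717149084401/456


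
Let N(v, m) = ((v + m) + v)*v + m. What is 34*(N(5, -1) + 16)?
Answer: 2040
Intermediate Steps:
N(v, m) = m + v*(m + 2*v) (N(v, m) = ((m + v) + v)*v + m = (m + 2*v)*v + m = v*(m + 2*v) + m = m + v*(m + 2*v))
34*(N(5, -1) + 16) = 34*((-1 + 2*5² - 1*5) + 16) = 34*((-1 + 2*25 - 5) + 16) = 34*((-1 + 50 - 5) + 16) = 34*(44 + 16) = 34*60 = 2040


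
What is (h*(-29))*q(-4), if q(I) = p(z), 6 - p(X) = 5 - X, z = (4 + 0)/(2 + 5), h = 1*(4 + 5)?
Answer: -2871/7 ≈ -410.14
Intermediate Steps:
h = 9 (h = 1*9 = 9)
z = 4/7 ≈ 0.57143
p(X) = 1 + X (p(X) = 6 - (5 - X) = 6 + (-5 + X) = 1 + X)
q(I) = 11/7 (q(I) = 1 + 4/7 = 11/7)
(h*(-29))*q(-4) = (9*(-29))*(11/7) = -261*11/7 = -2871/7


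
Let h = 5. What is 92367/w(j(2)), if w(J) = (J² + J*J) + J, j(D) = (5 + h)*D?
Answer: 92367/820 ≈ 112.64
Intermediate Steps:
j(D) = 10*D (j(D) = (5 + 5)*D = 10*D)
w(J) = J + 2*J² (w(J) = (J² + J²) + J = 2*J² + J = J + 2*J²)
92367/w(j(2)) = 92367/(((10*2)*(1 + 2*(10*2)))) = 92367/((20*(1 + 2*20))) = 92367/((20*(1 + 40))) = 92367/((20*41)) = 92367/820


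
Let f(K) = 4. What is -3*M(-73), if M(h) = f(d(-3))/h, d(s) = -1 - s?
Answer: 12/73 ≈ 0.16438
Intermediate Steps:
M(h) = 4/h
-3*M(-73) = -12/(-73) = -12*(-1)/73 = -3*(-4/73) = 12/73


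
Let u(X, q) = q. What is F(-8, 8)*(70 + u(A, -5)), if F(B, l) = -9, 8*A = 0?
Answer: -585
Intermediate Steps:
A = 0 (A = (⅛)*0 = 0)
F(-8, 8)*(70 + u(A, -5)) = -9*(70 - 5) = -9*65 = -585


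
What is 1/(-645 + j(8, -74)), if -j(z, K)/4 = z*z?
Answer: -1/901 ≈ -0.0011099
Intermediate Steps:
j(z, K) = -4*z² (j(z, K) = -4*z*z = -4*z²)
1/(-645 + j(8, -74)) = 1/(-645 - 4*8²) = 1/(-645 - 4*64) = 1/(-645 - 256) = 1/(-901) = -1/901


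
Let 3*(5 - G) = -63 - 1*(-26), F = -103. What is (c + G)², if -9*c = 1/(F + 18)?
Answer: 175854121/585225 ≈ 300.49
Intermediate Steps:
c = 1/765 (c = -1/(9*(-103 + 18)) = -⅑/(-85) = -⅑*(-1/85) = 1/765 ≈ 0.0013072)
G = 52/3 (G = 5 - (-63 - 1*(-26))/3 = 5 - (-63 + 26)/3 = 5 - ⅓*(-37) = 5 + 37/3 = 52/3 ≈ 17.333)
(c + G)² = (1/765 + 52/3)² = (13261/765)² = 175854121/585225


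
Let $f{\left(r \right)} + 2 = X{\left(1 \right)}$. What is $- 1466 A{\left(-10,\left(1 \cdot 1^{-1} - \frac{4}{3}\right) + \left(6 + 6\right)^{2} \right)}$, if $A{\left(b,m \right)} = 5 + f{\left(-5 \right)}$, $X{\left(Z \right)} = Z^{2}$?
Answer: $-5864$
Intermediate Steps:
$f{\left(r \right)} = -1$ ($f{\left(r \right)} = -2 + 1^{2} = -2 + 1 = -1$)
$A{\left(b,m \right)} = 4$ ($A{\left(b,m \right)} = 5 - 1 = 4$)
$- 1466 A{\left(-10,\left(1 \cdot 1^{-1} - \frac{4}{3}\right) + \left(6 + 6\right)^{2} \right)} = \left(-1466\right) 4 = -5864$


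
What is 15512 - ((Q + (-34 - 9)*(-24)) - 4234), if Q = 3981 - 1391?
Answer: 16124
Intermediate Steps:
Q = 2590
15512 - ((Q + (-34 - 9)*(-24)) - 4234) = 15512 - ((2590 + (-34 - 9)*(-24)) - 4234) = 15512 - ((2590 - 43*(-24)) - 4234) = 15512 - ((2590 + 1032) - 4234) = 15512 - (3622 - 4234) = 15512 - 1*(-612) = 15512 + 612 = 16124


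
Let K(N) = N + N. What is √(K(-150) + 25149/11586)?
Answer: I*√4442138054/3862 ≈ 17.258*I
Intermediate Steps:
K(N) = 2*N
√(K(-150) + 25149/11586) = √(2*(-150) + 25149/11586) = √(-300 + 25149*(1/11586)) = √(-300 + 8383/3862) = √(-1150217/3862) = I*√4442138054/3862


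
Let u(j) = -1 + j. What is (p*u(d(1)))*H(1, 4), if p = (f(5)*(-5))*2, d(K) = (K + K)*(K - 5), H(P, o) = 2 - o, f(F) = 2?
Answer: -360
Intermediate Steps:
d(K) = 2*K*(-5 + K) (d(K) = (2*K)*(-5 + K) = 2*K*(-5 + K))
p = -20 (p = (2*(-5))*2 = -10*2 = -20)
(p*u(d(1)))*H(1, 4) = (-20*(-1 + 2*1*(-5 + 1)))*(2 - 1*4) = (-20*(-1 + 2*1*(-4)))*(2 - 4) = -20*(-1 - 8)*(-2) = -20*(-9)*(-2) = 180*(-2) = -360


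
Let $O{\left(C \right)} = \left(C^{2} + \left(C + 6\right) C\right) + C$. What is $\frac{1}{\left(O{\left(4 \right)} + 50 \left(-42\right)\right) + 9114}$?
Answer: $\frac{1}{7074} \approx 0.00014136$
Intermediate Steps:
$O{\left(C \right)} = C + C^{2} + C \left(6 + C\right)$ ($O{\left(C \right)} = \left(C^{2} + \left(6 + C\right) C\right) + C = \left(C^{2} + C \left(6 + C\right)\right) + C = C + C^{2} + C \left(6 + C\right)$)
$\frac{1}{\left(O{\left(4 \right)} + 50 \left(-42\right)\right) + 9114} = \frac{1}{\left(4 \left(7 + 2 \cdot 4\right) + 50 \left(-42\right)\right) + 9114} = \frac{1}{\left(4 \left(7 + 8\right) - 2100\right) + 9114} = \frac{1}{\left(4 \cdot 15 - 2100\right) + 9114} = \frac{1}{\left(60 - 2100\right) + 9114} = \frac{1}{-2040 + 9114} = \frac{1}{7074}$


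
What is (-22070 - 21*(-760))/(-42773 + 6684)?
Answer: 6110/36089 ≈ 0.16930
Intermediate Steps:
(-22070 - 21*(-760))/(-42773 + 6684) = (-22070 + 15960)/(-36089) = -6110*(-1/36089) = 6110/36089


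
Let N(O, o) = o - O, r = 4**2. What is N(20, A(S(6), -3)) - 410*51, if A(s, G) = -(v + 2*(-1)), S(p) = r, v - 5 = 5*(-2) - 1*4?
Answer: -20919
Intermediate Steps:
v = -9 (v = 5 + (5*(-2) - 1*4) = 5 + (-10 - 4) = 5 - 14 = -9)
r = 16
S(p) = 16
A(s, G) = 11 (A(s, G) = -(-9 + 2*(-1)) = -(-9 - 2) = -1*(-11) = 11)
N(20, A(S(6), -3)) - 410*51 = (11 - 1*20) - 410*51 = (11 - 20) - 20910 = -9 - 20910 = -20919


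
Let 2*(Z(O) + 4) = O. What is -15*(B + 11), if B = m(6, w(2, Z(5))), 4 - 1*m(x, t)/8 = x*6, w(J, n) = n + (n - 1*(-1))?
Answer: 3675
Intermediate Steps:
Z(O) = -4 + O/2
w(J, n) = 1 + 2*n (w(J, n) = n + (n + 1) = n + (1 + n) = 1 + 2*n)
m(x, t) = 32 - 48*x (m(x, t) = 32 - 8*x*6 = 32 - 48*x)
B = -256 (B = 32 - 48*6 = 32 - 288 = -256)
-15*(B + 11) = -15*(-256 + 11) = -15*(-245) = 3675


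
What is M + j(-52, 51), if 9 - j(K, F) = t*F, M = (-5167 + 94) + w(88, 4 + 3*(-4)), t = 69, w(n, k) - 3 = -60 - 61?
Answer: -8701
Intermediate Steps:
w(n, k) = -118 (w(n, k) = 3 + (-60 - 61) = 3 - 121 = -118)
M = -5191 (M = (-5167 + 94) - 118 = -5073 - 118 = -5191)
j(K, F) = 9 - 69*F
M + j(-52, 51) = -5191 + (9 - 69*51) = -5191 + (9 - 3519) = -5191 - 3510 = -8701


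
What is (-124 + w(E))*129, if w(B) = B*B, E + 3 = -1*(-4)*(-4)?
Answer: 30573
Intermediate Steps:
E = -19 (E = -3 - 1*(-4)*(-4) = -3 + 4*(-4) = -3 - 16 = -19)
w(B) = B²
(-124 + w(E))*129 = (-124 + (-19)²)*129 = (-124 + 361)*129 = 237*129 = 30573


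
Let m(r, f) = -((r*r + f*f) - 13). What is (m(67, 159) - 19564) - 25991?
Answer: -75312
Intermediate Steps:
m(r, f) = 13 - f² - r² (m(r, f) = -((r² + f²) - 13) = -((f² + r²) - 13) = -(-13 + f² + r²) = 13 - f² - r²)
(m(67, 159) - 19564) - 25991 = ((13 - 1*159² - 1*67²) - 19564) - 25991 = ((13 - 1*25281 - 1*4489) - 19564) - 25991 = ((13 - 25281 - 4489) - 19564) - 25991 = (-29757 - 19564) - 25991 = -49321 - 25991 = -75312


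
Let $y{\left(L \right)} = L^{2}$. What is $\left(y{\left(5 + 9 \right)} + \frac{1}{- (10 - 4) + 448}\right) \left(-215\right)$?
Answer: $- \frac{18626095}{442} \approx -42141.0$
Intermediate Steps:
$\left(y{\left(5 + 9 \right)} + \frac{1}{- (10 - 4) + 448}\right) \left(-215\right) = \left(\left(5 + 9\right)^{2} + \frac{1}{- (10 - 4) + 448}\right) \left(-215\right) = \left(14^{2} + \frac{1}{\left(-1\right) 6 + 448}\right) \left(-215\right) = \left(196 + \frac{1}{-6 + 448}\right) \left(-215\right) = \left(196 + \frac{1}{442}\right) \left(-215\right) = \frac{86633}{442} \left(-215\right) = - \frac{18626095}{442}$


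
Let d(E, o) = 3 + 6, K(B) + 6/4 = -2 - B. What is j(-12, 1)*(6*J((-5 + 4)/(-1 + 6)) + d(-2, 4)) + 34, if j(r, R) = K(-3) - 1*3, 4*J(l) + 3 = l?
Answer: 193/10 ≈ 19.300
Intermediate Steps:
K(B) = -7/2 - B (K(B) = -3/2 + (-2 - B) = -7/2 - B)
J(l) = -¾ + l/4
d(E, o) = 9
j(r, R) = -7/2 (j(r, R) = (-7/2 - 1*(-3)) - 1*3 = (-7/2 + 3) - 3 = -½ - 3 = -7/2)
j(-12, 1)*(6*J((-5 + 4)/(-1 + 6)) + d(-2, 4)) + 34 = -7*(6*(-¾ + ((-5 + 4)/(-1 + 6))/4) + 9)/2 + 34 = -7*(6*(-¾ + (-1/5)/4) + 9)/2 + 34 = -7*(6*(-¾ + (-1*⅕)/4) + 9)/2 + 34 = -7*(6*(-¾ + (¼)*(-⅕)) + 9)/2 + 34 = -7*(6*(-¾ - 1/20) + 9)/2 + 34 = -7*(6*(-⅘) + 9)/2 + 34 = -7*(-24/5 + 9)/2 + 34 = -7/2*21/5 + 34 = -147/10 + 34 = 193/10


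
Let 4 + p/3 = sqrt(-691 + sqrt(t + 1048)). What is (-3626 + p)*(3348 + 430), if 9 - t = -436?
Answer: -13744364 + 11334*I*sqrt(691 - sqrt(1493)) ≈ -1.3744e+7 + 2.8949e+5*I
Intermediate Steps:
t = 445 (t = 9 - 1*(-436) = 9 + 436 = 445)
p = -12 + 3*sqrt(-691 + sqrt(1493)) (p = -12 + 3*sqrt(-691 + sqrt(445 + 1048)) = -12 + 3*sqrt(-691 + sqrt(1493)) ≈ -12.0 + 76.624*I)
(-3626 + p)*(3348 + 430) = (-3626 + (-12 + 3*I*sqrt(691 - sqrt(1493))))*(3348 + 430) = (-3638 + 3*I*sqrt(691 - sqrt(1493)))*3778 = -13744364 + 11334*I*sqrt(691 - sqrt(1493))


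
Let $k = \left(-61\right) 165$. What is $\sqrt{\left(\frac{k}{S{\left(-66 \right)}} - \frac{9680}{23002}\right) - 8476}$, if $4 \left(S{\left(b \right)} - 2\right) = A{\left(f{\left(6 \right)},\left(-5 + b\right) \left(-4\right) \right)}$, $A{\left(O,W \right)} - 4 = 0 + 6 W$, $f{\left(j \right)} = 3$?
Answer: $\frac{i \sqrt{190007536451369}}{149513} \approx 92.195 i$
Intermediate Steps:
$k = -10065$
$A{\left(O,W \right)} = 4 + 6 W$ ($A{\left(O,W \right)} = 4 + \left(0 + 6 W\right) = 4 + 6 W$)
$S{\left(b \right)} = 33 - 6 b$ ($S{\left(b \right)} = 2 + \frac{4 + 6 \left(-5 + b\right) \left(-4\right)}{4} = 2 + \frac{4 + 6 \left(20 - 4 b\right)}{4} = 2 + \frac{4 - \left(-120 + 24 b\right)}{4} = 2 + \frac{124 - 24 b}{4} = 2 - \left(-31 + 6 b\right) = 33 - 6 b$)
$\sqrt{\left(\frac{k}{S{\left(-66 \right)}} - \frac{9680}{23002}\right) - 8476} = \sqrt{\left(- \frac{10065}{33 - -396} - \frac{9680}{23002}\right) - 8476} = \sqrt{\left(- \frac{10065}{33 + 396} - \frac{4840}{11501}\right) - 8476} = \sqrt{\left(- \frac{10065}{429} - \frac{4840}{11501}\right) - 8476} = \sqrt{\left(\left(-10065\right) \frac{1}{429} - \frac{4840}{11501}\right) - 8476} = \sqrt{\left(- \frac{305}{13} - \frac{4840}{11501}\right) - 8476} = \sqrt{- \frac{3570725}{149513} - 8476} = \sqrt{- \frac{1270842913}{149513}} = \frac{i \sqrt{190007536451369}}{149513}$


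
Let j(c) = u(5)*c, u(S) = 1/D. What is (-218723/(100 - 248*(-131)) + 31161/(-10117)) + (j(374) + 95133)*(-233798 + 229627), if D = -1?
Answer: -130307714354155303/329692796 ≈ -3.9524e+8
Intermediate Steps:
u(S) = -1 (u(S) = 1/(-1) = -1)
j(c) = -c
(-218723/(100 - 248*(-131)) + 31161/(-10117)) + (j(374) + 95133)*(-233798 + 229627) = (-218723/(100 - 248*(-131)) + 31161/(-10117)) + (-1*374 + 95133)*(-233798 + 229627) = (-218723/(100 + 32488) + 31161*(-1/10117)) + (-374 + 95133)*(-4171) = (-218723/32588 - 31161/10117) + 94759*(-4171) = (-218723*1/32588 - 31161/10117) - 395239789 = (-218723/32588 - 31161/10117) - 395239789 = -3228295259/329692796 - 395239789 = -130307714354155303/329692796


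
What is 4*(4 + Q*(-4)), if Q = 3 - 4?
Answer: 32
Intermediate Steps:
Q = -1
4*(4 + Q*(-4)) = 4*(4 - 1*(-4)) = 4*(4 + 4) = 4*8 = 32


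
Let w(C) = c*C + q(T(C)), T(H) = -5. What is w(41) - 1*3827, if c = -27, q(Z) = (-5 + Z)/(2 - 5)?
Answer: -14792/3 ≈ -4930.7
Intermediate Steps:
q(Z) = 5/3 - Z/3 (q(Z) = (-5 + Z)/(-3) = (-5 + Z)*(-⅓) = 5/3 - Z/3)
w(C) = 10/3 - 27*C (w(C) = -27*C + (5/3 - ⅓*(-5)) = -27*C + (5/3 + 5/3) = -27*C + 10/3 = 10/3 - 27*C)
w(41) - 1*3827 = (10/3 - 27*41) - 1*3827 = (10/3 - 1107) - 3827 = -3311/3 - 3827 = -14792/3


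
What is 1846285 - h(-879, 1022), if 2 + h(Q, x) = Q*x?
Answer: 2744625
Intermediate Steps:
h(Q, x) = -2 + Q*x
1846285 - h(-879, 1022) = 1846285 - (-2 - 879*1022) = 1846285 - (-2 - 898338) = 1846285 - 1*(-898340) = 1846285 + 898340 = 2744625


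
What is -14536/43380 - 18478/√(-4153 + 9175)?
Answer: -3634/10845 - 9239*√62/279 ≈ -261.08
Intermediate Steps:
-14536/43380 - 18478/√(-4153 + 9175) = -14536*1/43380 - 18478*√62/558 = -3634/10845 - 18478*√62/558 = -3634/10845 - 9239*√62/279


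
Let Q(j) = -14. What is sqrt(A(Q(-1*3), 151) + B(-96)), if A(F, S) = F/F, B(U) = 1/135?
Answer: 2*sqrt(510)/45 ≈ 1.0037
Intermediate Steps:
B(U) = 1/135
A(F, S) = 1
sqrt(A(Q(-1*3), 151) + B(-96)) = sqrt(1 + 1/135) = sqrt(136/135) = 2*sqrt(510)/45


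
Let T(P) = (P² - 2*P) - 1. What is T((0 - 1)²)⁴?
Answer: 16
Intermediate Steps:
T(P) = -1 + P² - 2*P
T((0 - 1)²)⁴ = (-1 + ((0 - 1)²)² - 2*(0 - 1)²)⁴ = (-1 + ((-1)²)² - 2*(-1)²)⁴ = (-1 + 1² - 2*1)⁴ = (-1 + 1 - 2)⁴ = (-2)⁴ = 16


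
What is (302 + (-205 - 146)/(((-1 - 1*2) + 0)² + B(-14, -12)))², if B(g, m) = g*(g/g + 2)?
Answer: 11826721/121 ≈ 97742.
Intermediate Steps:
B(g, m) = 3*g (B(g, m) = g*(1 + 2) = g*3 = 3*g)
(302 + (-205 - 146)/(((-1 - 1*2) + 0)² + B(-14, -12)))² = (302 + (-205 - 146)/(((-1 - 1*2) + 0)² + 3*(-14)))² = (302 - 351/(((-1 - 2) + 0)² - 42))² = (302 - 351/((-3 + 0)² - 42))² = (302 - 351/((-3)² - 42))² = (302 - 351/(9 - 42))² = (302 - 351/(-33))² = (302 - 351*(-1/33))² = (302 + 117/11)² = (3439/11)² = 11826721/121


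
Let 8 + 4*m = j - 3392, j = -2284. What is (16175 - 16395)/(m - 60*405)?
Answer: 220/25721 ≈ 0.0085533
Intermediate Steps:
m = -1421 (m = -2 + (-2284 - 3392)/4 = -2 + (¼)*(-5676) = -2 - 1419 = -1421)
(16175 - 16395)/(m - 60*405) = (16175 - 16395)/(-1421 - 60*405) = -220/(-1421 - 24300) = -220/(-25721) = -220*(-1/25721) = 220/25721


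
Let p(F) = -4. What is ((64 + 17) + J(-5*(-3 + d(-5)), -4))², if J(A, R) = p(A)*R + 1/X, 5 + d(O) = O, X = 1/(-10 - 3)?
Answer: 7056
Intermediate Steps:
X = -1/13 (X = 1/(-13) = -1/13 ≈ -0.076923)
d(O) = -5 + O
J(A, R) = -13 - 4*R (J(A, R) = -4*R + 1/(-1/13) = -4*R - 13 = -13 - 4*R)
((64 + 17) + J(-5*(-3 + d(-5)), -4))² = ((64 + 17) + (-13 - 4*(-4)))² = (81 + (-13 + 16))² = (81 + 3)² = 84² = 7056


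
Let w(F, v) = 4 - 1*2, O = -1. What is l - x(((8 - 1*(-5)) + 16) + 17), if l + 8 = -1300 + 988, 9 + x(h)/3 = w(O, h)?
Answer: -299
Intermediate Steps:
w(F, v) = 2 (w(F, v) = 4 - 2 = 2)
x(h) = -21 (x(h) = -27 + 3*2 = -27 + 6 = -21)
l = -320 (l = -8 + (-1300 + 988) = -8 - 312 = -320)
l - x(((8 - 1*(-5)) + 16) + 17) = -320 - 1*(-21) = -320 + 21 = -299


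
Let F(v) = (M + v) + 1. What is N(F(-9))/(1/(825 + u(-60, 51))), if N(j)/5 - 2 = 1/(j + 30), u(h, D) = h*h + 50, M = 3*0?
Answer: 1006875/22 ≈ 45767.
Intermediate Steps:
M = 0
F(v) = 1 + v (F(v) = (0 + v) + 1 = v + 1 = 1 + v)
u(h, D) = 50 + h**2 (u(h, D) = h**2 + 50 = 50 + h**2)
N(j) = 10 + 5/(30 + j) (N(j) = 10 + 5/(j + 30) = 10 + 5/(30 + j))
N(F(-9))/(1/(825 + u(-60, 51))) = (5*(61 + 2*(1 - 9))/(30 + (1 - 9)))/(1/(825 + (50 + (-60)**2))) = (5*(61 + 2*(-8))/(30 - 8))/(1/(825 + (50 + 3600))) = (5*(61 - 16)/22)/(1/(825 + 3650)) = (5*(1/22)*45)/(1/4475) = 225/(22*(1/4475)) = (225/22)*4475 = 1006875/22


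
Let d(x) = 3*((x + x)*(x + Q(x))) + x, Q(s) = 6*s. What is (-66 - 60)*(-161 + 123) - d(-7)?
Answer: 2737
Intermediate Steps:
d(x) = x + 42*x**2 (d(x) = 3*((x + x)*(x + 6*x)) + x = 3*((2*x)*(7*x)) + x = 3*(14*x**2) + x = 42*x**2 + x = x + 42*x**2)
(-66 - 60)*(-161 + 123) - d(-7) = (-66 - 60)*(-161 + 123) - (-7)*(1 + 42*(-7)) = -126*(-38) - (-7)*(1 - 294) = 4788 - (-7)*(-293) = 4788 - 1*2051 = 4788 - 2051 = 2737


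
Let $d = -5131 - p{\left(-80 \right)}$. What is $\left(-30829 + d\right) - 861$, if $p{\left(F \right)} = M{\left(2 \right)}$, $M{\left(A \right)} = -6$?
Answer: $-36815$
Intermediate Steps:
$p{\left(F \right)} = -6$
$d = -5125$ ($d = -5131 - -6 = -5131 + 6 = -5125$)
$\left(-30829 + d\right) - 861 = \left(-30829 - 5125\right) - 861 = -35954 - 861 = -36815$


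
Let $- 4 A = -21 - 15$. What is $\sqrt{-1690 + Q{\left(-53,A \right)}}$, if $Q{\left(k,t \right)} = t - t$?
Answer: $13 i \sqrt{10} \approx 41.11 i$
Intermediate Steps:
$A = 9$ ($A = - \frac{-21 - 15}{4} = \left(- \frac{1}{4}\right) \left(-36\right) = 9$)
$Q{\left(k,t \right)} = 0$
$\sqrt{-1690 + Q{\left(-53,A \right)}} = \sqrt{-1690 + 0} = \sqrt{-1690} = 13 i \sqrt{10}$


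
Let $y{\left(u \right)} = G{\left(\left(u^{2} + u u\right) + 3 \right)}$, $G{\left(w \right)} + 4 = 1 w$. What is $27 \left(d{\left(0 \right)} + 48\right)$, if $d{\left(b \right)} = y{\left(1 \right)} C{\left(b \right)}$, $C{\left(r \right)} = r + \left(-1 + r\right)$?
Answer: $1269$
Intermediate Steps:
$G{\left(w \right)} = -4 + w$ ($G{\left(w \right)} = -4 + 1 w = -4 + w$)
$y{\left(u \right)} = -1 + 2 u^{2}$ ($y{\left(u \right)} = -4 + \left(\left(u^{2} + u u\right) + 3\right) = -4 + \left(\left(u^{2} + u^{2}\right) + 3\right) = -4 + \left(2 u^{2} + 3\right) = -4 + \left(3 + 2 u^{2}\right) = -1 + 2 u^{2}$)
$C{\left(r \right)} = -1 + 2 r$
$d{\left(b \right)} = -1 + 2 b$ ($d{\left(b \right)} = \left(-1 + 2 \cdot 1^{2}\right) \left(-1 + 2 b\right) = \left(-1 + 2 \cdot 1\right) \left(-1 + 2 b\right) = \left(-1 + 2\right) \left(-1 + 2 b\right) = 1 \left(-1 + 2 b\right) = -1 + 2 b$)
$27 \left(d{\left(0 \right)} + 48\right) = 27 \left(\left(-1 + 2 \cdot 0\right) + 48\right) = 27 \left(\left(-1 + 0\right) + 48\right) = 27 \left(-1 + 48\right) = 27 \cdot 47 = 1269$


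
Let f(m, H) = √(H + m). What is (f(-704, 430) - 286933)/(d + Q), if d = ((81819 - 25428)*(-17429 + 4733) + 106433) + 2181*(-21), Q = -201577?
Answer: 286933/716081081 - I*√274/716081081 ≈ 0.0004007 - 2.3116e-8*I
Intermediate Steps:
d = -715879504 (d = (56391*(-12696) + 106433) - 45801 = (-715940136 + 106433) - 45801 = -715833703 - 45801 = -715879504)
(f(-704, 430) - 286933)/(d + Q) = (√(430 - 704) - 286933)/(-715879504 - 201577) = (√(-274) - 286933)/(-716081081) = (I*√274 - 286933)*(-1/716081081) = (-286933 + I*√274)*(-1/716081081) = 286933/716081081 - I*√274/716081081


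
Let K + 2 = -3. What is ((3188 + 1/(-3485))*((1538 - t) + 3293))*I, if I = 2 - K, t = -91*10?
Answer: 446484763473/3485 ≈ 1.2812e+8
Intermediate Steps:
K = -5 (K = -2 - 3 = -5)
t = -910
I = 7 (I = 2 - 1*(-5) = 2 + 5 = 7)
((3188 + 1/(-3485))*((1538 - t) + 3293))*I = ((3188 + 1/(-3485))*((1538 - 1*(-910)) + 3293))*7 = ((3188 - 1/3485)*((1538 + 910) + 3293))*7 = (11110179*(2448 + 3293)/3485)*7 = ((11110179/3485)*5741)*7 = (63783537639/3485)*7 = 446484763473/3485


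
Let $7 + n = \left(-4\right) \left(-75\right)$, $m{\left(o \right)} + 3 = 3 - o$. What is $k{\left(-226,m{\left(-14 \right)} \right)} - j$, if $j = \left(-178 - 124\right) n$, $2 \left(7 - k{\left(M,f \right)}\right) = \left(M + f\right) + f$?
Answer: $88592$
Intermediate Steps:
$m{\left(o \right)} = - o$ ($m{\left(o \right)} = -3 - \left(-3 + o\right) = - o$)
$n = 293$ ($n = -7 - -300 = -7 + 300 = 293$)
$k{\left(M,f \right)} = 7 - f - \frac{M}{2}$ ($k{\left(M,f \right)} = 7 - \frac{\left(M + f\right) + f}{2} = 7 - \frac{M + 2 f}{2} = 7 - \left(f + \frac{M}{2}\right) = 7 - f - \frac{M}{2}$)
$j = -88486$ ($j = \left(-178 - 124\right) 293 = \left(-302\right) 293 = -88486$)
$k{\left(-226,m{\left(-14 \right)} \right)} - j = \left(7 - \left(-1\right) \left(-14\right) - -113\right) - -88486 = \left(7 - 14 + 113\right) + 88486 = 106 + 88486 = 88592$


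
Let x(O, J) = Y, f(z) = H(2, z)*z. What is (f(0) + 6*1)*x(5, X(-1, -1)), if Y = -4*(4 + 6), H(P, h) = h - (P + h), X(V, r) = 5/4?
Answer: -240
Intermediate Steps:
X(V, r) = 5/4 (X(V, r) = 5*(1/4) = 5/4)
H(P, h) = -P (H(P, h) = h + (-P - h) = -P)
Y = -40 (Y = -4*10 = -40)
f(z) = -2*z (f(z) = (-1*2)*z = -2*z)
x(O, J) = -40
(f(0) + 6*1)*x(5, X(-1, -1)) = (-2*0 + 6*1)*(-40) = (0 + 6)*(-40) = 6*(-40) = -240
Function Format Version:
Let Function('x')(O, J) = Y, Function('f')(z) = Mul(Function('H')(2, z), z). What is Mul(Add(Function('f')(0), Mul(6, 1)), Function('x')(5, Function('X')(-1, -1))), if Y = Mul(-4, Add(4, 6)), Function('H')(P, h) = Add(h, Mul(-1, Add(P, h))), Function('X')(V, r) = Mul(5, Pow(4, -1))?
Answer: -240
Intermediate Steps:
Function('X')(V, r) = Rational(5, 4) (Function('X')(V, r) = Mul(5, Rational(1, 4)) = Rational(5, 4))
Function('H')(P, h) = Mul(-1, P) (Function('H')(P, h) = Add(h, Add(Mul(-1, P), Mul(-1, h))) = Mul(-1, P))
Y = -40 (Y = Mul(-4, 10) = -40)
Function('f')(z) = Mul(-2, z) (Function('f')(z) = Mul(Mul(-1, 2), z) = Mul(-2, z))
Function('x')(O, J) = -40
Mul(Add(Function('f')(0), Mul(6, 1)), Function('x')(5, Function('X')(-1, -1))) = Mul(Add(Mul(-2, 0), Mul(6, 1)), -40) = Mul(Add(0, 6), -40) = Mul(6, -40) = -240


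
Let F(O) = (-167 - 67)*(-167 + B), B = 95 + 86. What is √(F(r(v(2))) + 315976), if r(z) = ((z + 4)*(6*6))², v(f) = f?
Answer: 10*√3127 ≈ 559.20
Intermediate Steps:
B = 181
r(z) = (144 + 36*z)² (r(z) = ((4 + z)*36)² = (144 + 36*z)²)
F(O) = -3276 (F(O) = (-167 - 67)*(-167 + 181) = -234*14 = -3276)
√(F(r(v(2))) + 315976) = √(-3276 + 315976) = √312700 = 10*√3127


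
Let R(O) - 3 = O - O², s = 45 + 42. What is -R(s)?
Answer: 7479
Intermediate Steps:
s = 87
R(O) = 3 + O - O² (R(O) = 3 + (O - O²) = 3 + O - O²)
-R(s) = -(3 + 87 - 1*87²) = -(3 + 87 - 1*7569) = -(3 + 87 - 7569) = -1*(-7479) = 7479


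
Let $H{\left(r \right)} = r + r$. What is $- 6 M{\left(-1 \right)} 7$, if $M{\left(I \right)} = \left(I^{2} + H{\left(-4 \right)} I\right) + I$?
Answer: $-336$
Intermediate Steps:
$H{\left(r \right)} = 2 r$
$M{\left(I \right)} = I^{2} - 7 I$ ($M{\left(I \right)} = \left(I^{2} + 2 \left(-4\right) I\right) + I = \left(I^{2} - 8 I\right) + I = I^{2} - 7 I$)
$- 6 M{\left(-1 \right)} 7 = - 6 \left(- (-7 - 1)\right) 7 = - 6 \left(\left(-1\right) \left(-8\right)\right) 7 = \left(-6\right) 8 \cdot 7 = \left(-48\right) 7 = -336$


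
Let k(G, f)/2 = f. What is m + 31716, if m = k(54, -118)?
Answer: 31480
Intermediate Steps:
k(G, f) = 2*f
m = -236 (m = 2*(-118) = -236)
m + 31716 = -236 + 31716 = 31480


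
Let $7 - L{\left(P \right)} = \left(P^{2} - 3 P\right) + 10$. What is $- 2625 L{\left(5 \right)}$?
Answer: $34125$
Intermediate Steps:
$L{\left(P \right)} = -3 - P^{2} + 3 P$ ($L{\left(P \right)} = 7 - \left(\left(P^{2} - 3 P\right) + 10\right) = 7 - \left(10 + P^{2} - 3 P\right) = -3 - P^{2} + 3 P$)
$- 2625 L{\left(5 \right)} = - 2625 \left(-3 - 5^{2} + 3 \cdot 5\right) = - 2625 \left(-3 - 25 + 15\right) = \left(-2625\right) \left(-13\right) = 34125$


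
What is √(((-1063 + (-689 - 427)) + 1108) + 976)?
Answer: I*√95 ≈ 9.7468*I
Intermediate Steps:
√(((-1063 + (-689 - 427)) + 1108) + 976) = √(((-1063 - 1116) + 1108) + 976) = √((-2179 + 1108) + 976) = √(-1071 + 976) = √(-95) = I*√95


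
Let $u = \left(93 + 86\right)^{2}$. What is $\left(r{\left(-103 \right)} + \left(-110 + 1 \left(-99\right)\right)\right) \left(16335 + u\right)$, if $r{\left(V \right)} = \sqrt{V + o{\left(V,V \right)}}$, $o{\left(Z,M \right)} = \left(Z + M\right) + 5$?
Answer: $-10110584 + 193504 i \sqrt{19} \approx -1.0111 \cdot 10^{7} + 8.4346 \cdot 10^{5} i$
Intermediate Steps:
$o{\left(Z,M \right)} = 5 + M + Z$ ($o{\left(Z,M \right)} = \left(M + Z\right) + 5 = 5 + M + Z$)
$r{\left(V \right)} = \sqrt{5 + 3 V}$ ($r{\left(V \right)} = \sqrt{V + \left(5 + V + V\right)} = \sqrt{V + \left(5 + 2 V\right)} = \sqrt{5 + 3 V}$)
$u = 32041$ ($u = 179^{2} = 32041$)
$\left(r{\left(-103 \right)} + \left(-110 + 1 \left(-99\right)\right)\right) \left(16335 + u\right) = \left(\sqrt{5 + 3 \left(-103\right)} + \left(-110 + 1 \left(-99\right)\right)\right) \left(16335 + 32041\right) = \left(\sqrt{5 - 309} - 209\right) 48376 = \left(\sqrt{-304} - 209\right) 48376 = \left(4 i \sqrt{19} - 209\right) 48376 = \left(-209 + 4 i \sqrt{19}\right) 48376 = -10110584 + 193504 i \sqrt{19}$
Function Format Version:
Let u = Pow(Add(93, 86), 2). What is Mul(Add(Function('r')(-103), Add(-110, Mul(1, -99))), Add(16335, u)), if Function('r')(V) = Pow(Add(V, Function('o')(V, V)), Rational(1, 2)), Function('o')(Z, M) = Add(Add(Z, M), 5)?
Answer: Add(-10110584, Mul(193504, I, Pow(19, Rational(1, 2)))) ≈ Add(-1.0111e+7, Mul(8.4346e+5, I))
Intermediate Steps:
Function('o')(Z, M) = Add(5, M, Z) (Function('o')(Z, M) = Add(Add(M, Z), 5) = Add(5, M, Z))
Function('r')(V) = Pow(Add(5, Mul(3, V)), Rational(1, 2)) (Function('r')(V) = Pow(Add(V, Add(5, V, V)), Rational(1, 2)) = Pow(Add(V, Add(5, Mul(2, V))), Rational(1, 2)) = Pow(Add(5, Mul(3, V)), Rational(1, 2)))
u = 32041 (u = Pow(179, 2) = 32041)
Mul(Add(Function('r')(-103), Add(-110, Mul(1, -99))), Add(16335, u)) = Mul(Add(Pow(Add(5, Mul(3, -103)), Rational(1, 2)), Add(-110, Mul(1, -99))), Add(16335, 32041)) = Mul(Add(Pow(Add(5, -309), Rational(1, 2)), Add(-110, -99)), 48376) = Mul(Add(Pow(-304, Rational(1, 2)), -209), 48376) = Mul(Add(Mul(4, I, Pow(19, Rational(1, 2))), -209), 48376) = Mul(Add(-209, Mul(4, I, Pow(19, Rational(1, 2)))), 48376) = Add(-10110584, Mul(193504, I, Pow(19, Rational(1, 2))))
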